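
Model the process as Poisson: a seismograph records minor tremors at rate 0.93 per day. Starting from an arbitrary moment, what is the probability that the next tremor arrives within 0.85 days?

0.5464

Inter-arrival times are exponential with rate λ = 0.93 per day.
P(T ≤ 0.85) = 1 − e^(−λt) = 1 − e^(−0.93 × 0.85) = 1 − e^(−0.7905) ≈ 0.5464.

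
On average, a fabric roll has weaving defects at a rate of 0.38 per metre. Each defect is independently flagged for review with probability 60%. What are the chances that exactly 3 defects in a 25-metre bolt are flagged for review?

0.1033

Thinning: the defects that are flagged for review themselves form a Poisson process with rate 0.6 × 0.38 = 0.228 per metre.
Over the interval, μ = 0.228 × 25 = 5.7 (a 25-metre bolt = 25 metres).
P(N = 3) = e^(−5.7) · 5.7^3/3! ≈ 0.1033.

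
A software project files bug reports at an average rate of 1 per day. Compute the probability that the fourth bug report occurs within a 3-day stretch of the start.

Over the interval, μ = 1 × 3 = 3 (a 3-day stretch = 3 days).
The fourth arrival falls in the interval iff at least 4 events occur there: P(S_4 ≤ t) = P(N ≥ 4) = 1 − P(N ≤ 3) ≈ 0.3528.

0.3528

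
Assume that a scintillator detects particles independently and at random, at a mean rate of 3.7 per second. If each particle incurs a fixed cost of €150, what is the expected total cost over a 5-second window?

€2775

E[N] = 3.7 × 5 = 18.5 (a 5-second window = 5 seconds); E[cost] = 18.5 × €150 = €2775.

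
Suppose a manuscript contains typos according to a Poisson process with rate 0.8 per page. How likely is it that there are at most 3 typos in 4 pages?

0.6025

Over the interval, μ = 0.8 × 4 = 3.2 (4 pages).
P(N ≤ 3) = Σ_{j=0}^{3} e^(−μ) μ^j/j! ≈ 0.6025.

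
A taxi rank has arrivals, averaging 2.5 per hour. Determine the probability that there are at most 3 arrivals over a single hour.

0.7576

With mean μ = 2.5 per hour,
P(N ≤ 3) = Σ_{j=0}^{3} e^(−μ) μ^j/j! ≈ 0.7576.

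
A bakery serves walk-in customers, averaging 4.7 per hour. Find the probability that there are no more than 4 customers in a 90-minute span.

0.1685

Over the interval, μ = 4.7 × 1.5 = 7.05 (a 90-minute span = 1.5 hours).
P(N ≤ 4) = Σ_{j=0}^{4} e^(−μ) μ^j/j! ≈ 0.1685.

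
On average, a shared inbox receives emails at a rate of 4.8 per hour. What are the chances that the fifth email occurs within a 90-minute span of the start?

Over the interval, μ = 4.8 × 1.5 = 7.2 (a 90-minute span = 1.5 hours).
The fifth arrival falls in the interval iff at least 5 events occur there: P(S_5 ≤ t) = P(N ≥ 5) = 1 − P(N ≤ 4) ≈ 0.8445.

0.8445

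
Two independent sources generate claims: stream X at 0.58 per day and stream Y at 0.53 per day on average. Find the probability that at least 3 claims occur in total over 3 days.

Independent Poisson processes superpose: combined rate λ = 0.58 + 0.53 = 1.11 per day.
Over the interval, μ = 1.11 × 3 = 3.33 (3 days).
P(N ≥ 3) = 1 − P(N ≤ 2) ≈ 0.6466.

0.6466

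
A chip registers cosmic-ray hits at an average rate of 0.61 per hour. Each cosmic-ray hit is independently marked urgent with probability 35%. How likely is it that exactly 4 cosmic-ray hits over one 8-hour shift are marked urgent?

0.0643

Thinning: the cosmic-ray hits that are marked urgent themselves form a Poisson process with rate 0.35 × 0.61 = 0.2135 per hour.
Over the interval, μ = 0.2135 × 8 = 1.708 (an 8-hour shift = 8 hours).
P(N = 4) = e^(−1.708) · 1.708^4/4! ≈ 0.0643.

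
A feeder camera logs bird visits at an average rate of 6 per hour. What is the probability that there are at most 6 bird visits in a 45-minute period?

Over the interval, μ = 6 × 0.75 = 4.5 (a 45-minute period = 0.75 hours).
P(N ≤ 6) = Σ_{j=0}^{6} e^(−μ) μ^j/j! ≈ 0.8311.

0.8311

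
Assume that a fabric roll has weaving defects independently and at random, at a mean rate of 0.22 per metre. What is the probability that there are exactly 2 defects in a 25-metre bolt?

0.0618

Over the interval, μ = 0.22 × 25 = 5.5 (a 25-metre bolt = 25 metres).
P(N = 2) = e^(−μ) μ^2/2! = e^(−5.5) · 5.5^2/2 ≈ 0.0618.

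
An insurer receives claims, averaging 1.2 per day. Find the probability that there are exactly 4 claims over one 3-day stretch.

Over the interval, μ = 1.2 × 3 = 3.6 (a 3-day stretch = 3 days).
P(N = 4) = e^(−μ) μ^4/4! = e^(−3.6) · 3.6^4/24 ≈ 0.1912.

0.1912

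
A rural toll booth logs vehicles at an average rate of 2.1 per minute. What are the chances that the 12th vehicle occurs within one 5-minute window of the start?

0.3613

Over the interval, μ = 2.1 × 5 = 10.5 (a 5-minute window = 5 minutes).
The 12th arrival falls in the interval iff at least 12 events occur there: P(S_12 ≤ t) = P(N ≥ 12) = 1 − P(N ≤ 11) ≈ 0.3613.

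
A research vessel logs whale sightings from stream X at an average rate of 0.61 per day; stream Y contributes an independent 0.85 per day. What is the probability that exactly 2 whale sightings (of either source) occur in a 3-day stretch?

0.1201

Independent Poisson processes superpose: combined rate λ = 0.61 + 0.85 = 1.46 per day.
Over the interval, μ = 1.46 × 3 = 4.38 (a 3-day stretch = 3 days).
P(N = 2) = e^(−4.38) · 4.38^2/2! ≈ 0.1201.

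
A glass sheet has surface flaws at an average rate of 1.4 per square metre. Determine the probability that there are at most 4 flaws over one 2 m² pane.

Over the interval, μ = 1.4 × 2 = 2.8 (a 2 m² pane = 2 square metres).
P(N ≤ 4) = Σ_{j=0}^{4} e^(−μ) μ^j/j! ≈ 0.8477.

0.8477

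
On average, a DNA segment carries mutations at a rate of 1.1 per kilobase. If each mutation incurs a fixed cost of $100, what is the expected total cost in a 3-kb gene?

E[N] = 1.1 × 3 = 3.3 (a 3-kb gene = 3 kilobases); E[cost] = 3.3 × $100 = $330.

$330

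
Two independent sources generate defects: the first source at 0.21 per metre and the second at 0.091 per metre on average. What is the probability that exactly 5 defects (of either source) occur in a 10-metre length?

Independent Poisson processes superpose: combined rate λ = 0.21 + 0.091 = 0.301 per metre.
Over the interval, μ = 0.301 × 10 = 3.01 (a 10-metre length = 10 metres).
P(N = 5) = e^(−3.01) · 3.01^5/5! ≈ 0.1015.

0.1015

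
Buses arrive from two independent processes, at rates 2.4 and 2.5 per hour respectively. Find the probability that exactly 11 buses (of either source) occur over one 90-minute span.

Independent Poisson processes superpose: combined rate λ = 2.4 + 2.5 = 4.9 per hour.
Over the interval, μ = 4.9 × 1.5 = 7.35 (a 90-minute span = 1.5 hours).
P(N = 11) = e^(−7.35) · 7.35^11/11! ≈ 0.0544.

0.0544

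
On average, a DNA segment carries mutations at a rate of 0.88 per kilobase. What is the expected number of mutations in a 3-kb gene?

2.64

E[N] = λt = 0.88 × 3 = 2.64 (a 3-kb gene = 3 kilobases).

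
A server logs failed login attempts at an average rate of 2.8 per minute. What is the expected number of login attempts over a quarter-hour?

42

E[N] = λt = 2.8 × 15 = 42 (a quarter-hour = 15 minutes).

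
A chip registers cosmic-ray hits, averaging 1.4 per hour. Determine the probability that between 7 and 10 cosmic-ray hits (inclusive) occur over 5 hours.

Over the interval, μ = 1.4 × 5 = 7 (5 hours).
P(7 ≤ N ≤ 10) = Σ_{j=7}^{10} e^(−7) · 7^j/j! ≈ 0.4518.

0.4518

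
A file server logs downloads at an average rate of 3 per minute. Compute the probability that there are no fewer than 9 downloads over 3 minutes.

0.5443

Over the interval, μ = 3 × 3 = 9 (3 minutes).
P(N ≥ 9) = 1 − P(N ≤ 8) = 1 − Σ_{j=0}^{8} e^(−μ) μ^j/j! ≈ 0.5443.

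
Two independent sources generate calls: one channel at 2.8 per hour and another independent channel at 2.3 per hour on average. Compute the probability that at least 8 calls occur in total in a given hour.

0.1440

Independent Poisson processes superpose: combined rate λ = 2.8 + 2.3 = 5.1 per hour.
So μ = 5.1.
P(N ≥ 8) = 1 − P(N ≤ 7) ≈ 0.1440.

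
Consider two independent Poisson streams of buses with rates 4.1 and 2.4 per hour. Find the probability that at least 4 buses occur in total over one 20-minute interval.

Independent Poisson processes superpose: combined rate λ = 4.1 + 2.4 = 6.5 per hour.
Over the interval, μ = 6.5 × 1/3 ≈ 2.16667 (a 20-minute interval = 1/3 hours).
P(N ≥ 4) = 1 − P(N ≤ 3) ≈ 0.1741.

0.1741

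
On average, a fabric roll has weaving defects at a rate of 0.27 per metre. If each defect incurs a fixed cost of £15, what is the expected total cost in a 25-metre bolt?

£101.25

E[N] = 0.27 × 25 = 6.75 (a 25-metre bolt = 25 metres); E[cost] = 6.75 × £15 = £101.25.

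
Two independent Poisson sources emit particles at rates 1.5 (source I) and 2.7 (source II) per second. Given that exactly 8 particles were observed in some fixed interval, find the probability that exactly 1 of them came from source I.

Given the total, each event is independently from source I with probability p = λ_I/(λ_I+λ_II) = 1.5/4.2 ≈ 0.3571.
So K ~ Binomial(8, 1.5/4.2): P(K = 1) = C(8,1) · (1.5/4.2)^1 · (2.7/4.2)^7 ≈ 0.1296.

0.1296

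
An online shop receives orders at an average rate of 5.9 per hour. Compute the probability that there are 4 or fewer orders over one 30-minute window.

0.8236

Over the interval, μ = 5.9 × 0.5 = 2.95 (a 30-minute window = 0.5 hours).
P(N ≤ 4) = Σ_{j=0}^{4} e^(−μ) μ^j/j! ≈ 0.8236.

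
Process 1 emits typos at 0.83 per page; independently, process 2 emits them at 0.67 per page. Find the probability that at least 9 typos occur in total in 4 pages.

Independent Poisson processes superpose: combined rate λ = 0.83 + 0.67 = 1.5 per page.
Over the interval, μ = 1.5 × 4 = 6 (4 pages).
P(N ≥ 9) = 1 − P(N ≤ 8) ≈ 0.1528.

0.1528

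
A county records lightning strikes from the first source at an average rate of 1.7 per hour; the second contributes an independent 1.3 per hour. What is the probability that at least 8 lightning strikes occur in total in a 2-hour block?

0.2560

Independent Poisson processes superpose: combined rate λ = 1.7 + 1.3 = 3 per hour.
Over the interval, μ = 3 × 2 = 6 (a 2-hour block = 2 hours).
P(N ≥ 8) = 1 − P(N ≤ 7) ≈ 0.2560.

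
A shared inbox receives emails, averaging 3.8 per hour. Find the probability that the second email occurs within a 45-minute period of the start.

0.7773

Over the interval, μ = 3.8 × 0.75 = 2.85 (a 45-minute period = 0.75 hours).
The second arrival falls in the interval iff at least 2 events occur there: P(S_2 ≤ t) = P(N ≥ 2) = 1 − P(N ≤ 1) ≈ 0.7773.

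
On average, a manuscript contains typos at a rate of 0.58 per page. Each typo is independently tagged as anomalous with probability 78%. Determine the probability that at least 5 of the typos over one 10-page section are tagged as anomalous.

0.4724

Thinning: the typos that are tagged as anomalous themselves form a Poisson process with rate 0.78 × 0.58 = 0.4524 per page.
Over the interval, μ = 0.4524 × 10 = 4.524 (a 10-page section = 10 pages).
P(N ≥ 5) = 1 − P(N ≤ 4) ≈ 0.4724.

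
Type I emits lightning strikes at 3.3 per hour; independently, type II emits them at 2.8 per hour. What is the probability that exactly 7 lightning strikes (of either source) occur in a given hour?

0.1399

Independent Poisson processes superpose: combined rate λ = 3.3 + 2.8 = 6.1 per hour.
So μ = 6.1.
P(N = 7) = e^(−6.1) · 6.1^7/7! ≈ 0.1399.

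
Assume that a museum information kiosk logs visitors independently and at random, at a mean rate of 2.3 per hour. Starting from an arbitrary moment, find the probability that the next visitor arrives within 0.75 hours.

Inter-arrival times are exponential with rate λ = 2.3 per hour.
P(T ≤ 0.75) = 1 − e^(−λt) = 1 − e^(−2.3 × 0.75) = 1 − e^(−1.725) ≈ 0.8218.

0.8218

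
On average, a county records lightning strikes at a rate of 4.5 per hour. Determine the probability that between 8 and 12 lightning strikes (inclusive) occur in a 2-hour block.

0.5519

Over the interval, μ = 4.5 × 2 = 9 (a 2-hour block = 2 hours).
P(8 ≤ N ≤ 12) = Σ_{j=8}^{12} e^(−9) · 9^j/j! ≈ 0.5519.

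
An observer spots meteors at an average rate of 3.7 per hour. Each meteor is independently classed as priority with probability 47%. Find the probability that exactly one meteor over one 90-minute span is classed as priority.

Thinning: the meteors that are classed as priority themselves form a Poisson process with rate 0.47 × 3.7 = 1.739 per hour.
Over the interval, μ = 1.739 × 1.5 = 2.6085 (a 90-minute span = 1.5 hours).
P(N = 1) = e^(−2.6085) · 2.6085^1/1! ≈ 0.1921.

0.1921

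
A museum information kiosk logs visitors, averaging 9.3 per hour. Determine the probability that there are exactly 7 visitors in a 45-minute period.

0.1490

Over the interval, μ = 9.3 × 0.75 = 6.975 (a 45-minute period = 0.75 hours).
P(N = 7) = e^(−μ) μ^7/7! = e^(−6.975) · 6.975^7/5040 ≈ 0.1490.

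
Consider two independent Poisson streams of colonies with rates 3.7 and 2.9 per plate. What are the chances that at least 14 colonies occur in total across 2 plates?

Independent Poisson processes superpose: combined rate λ = 3.7 + 2.9 = 6.6 per plate.
Over the interval, μ = 6.6 × 2 = 13.2 (2 plates).
P(N ≥ 14) = 1 − P(N ≤ 13) ≈ 0.4489.

0.4489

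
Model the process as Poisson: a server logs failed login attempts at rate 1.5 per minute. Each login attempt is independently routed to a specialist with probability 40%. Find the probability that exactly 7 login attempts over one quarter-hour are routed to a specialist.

0.1171

Thinning: the login attempts that are routed to a specialist themselves form a Poisson process with rate 0.4 × 1.5 = 0.6 per minute.
Over the interval, μ = 0.6 × 15 = 9 (a quarter-hour = 15 minutes).
P(N = 7) = e^(−9) · 9^7/7! ≈ 0.1171.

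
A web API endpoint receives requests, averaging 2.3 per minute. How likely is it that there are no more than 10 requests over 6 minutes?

0.1893

Over the interval, μ = 2.3 × 6 = 13.8 (6 minutes).
P(N ≤ 10) = Σ_{j=0}^{10} e^(−μ) μ^j/j! ≈ 0.1893.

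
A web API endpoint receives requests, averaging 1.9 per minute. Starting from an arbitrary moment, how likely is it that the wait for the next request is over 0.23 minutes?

The wait for the next event is exponential with rate λ = 1.9 per minute.
P(T > 0.23) = e^(−λt) = e^(−1.9 × 0.23) = e^(−0.437) ≈ 0.6460.

0.6460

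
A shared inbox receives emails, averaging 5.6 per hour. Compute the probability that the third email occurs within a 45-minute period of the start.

0.7898

Over the interval, μ = 5.6 × 0.75 = 4.2 (a 45-minute period = 0.75 hours).
The third arrival falls in the interval iff at least 3 events occur there: P(S_3 ≤ t) = P(N ≥ 3) = 1 − P(N ≤ 2) ≈ 0.7898.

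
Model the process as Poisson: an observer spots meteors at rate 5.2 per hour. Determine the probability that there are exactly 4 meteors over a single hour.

0.1681

With mean μ = 5.2 per hour,
P(N = 4) = e^(−μ) μ^4/4! = e^(−5.2) · 5.2^4/24 ≈ 0.1681.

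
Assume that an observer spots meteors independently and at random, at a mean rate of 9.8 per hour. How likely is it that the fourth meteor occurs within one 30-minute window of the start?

Over the interval, μ = 9.8 × 0.5 = 4.9 (a 30-minute window = 0.5 hours).
The fourth arrival falls in the interval iff at least 4 events occur there: P(S_4 ≤ t) = P(N ≥ 4) = 1 − P(N ≤ 3) ≈ 0.7207.

0.7207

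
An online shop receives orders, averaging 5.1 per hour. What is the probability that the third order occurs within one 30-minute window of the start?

0.4689

Over the interval, μ = 5.1 × 0.5 = 2.55 (a 30-minute window = 0.5 hours).
The third arrival falls in the interval iff at least 3 events occur there: P(S_3 ≤ t) = P(N ≥ 3) = 1 − P(N ≤ 2) ≈ 0.4689.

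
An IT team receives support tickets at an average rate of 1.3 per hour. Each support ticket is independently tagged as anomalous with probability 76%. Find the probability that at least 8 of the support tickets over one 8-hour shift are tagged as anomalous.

Thinning: the support tickets that are tagged as anomalous themselves form a Poisson process with rate 0.76 × 1.3 = 0.988 per hour.
Over the interval, μ = 0.988 × 8 = 7.904 (an 8-hour shift = 8 hours).
P(N ≥ 8) = 1 − P(N ≤ 7) ≈ 0.5336.

0.5336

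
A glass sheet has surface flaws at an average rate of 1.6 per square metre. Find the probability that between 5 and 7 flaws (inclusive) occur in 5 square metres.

Over the interval, μ = 1.6 × 5 = 8 (5 square metres).
P(5 ≤ N ≤ 7) = Σ_{j=5}^{7} e^(−8) · 8^j/j! ≈ 0.3533.

0.3533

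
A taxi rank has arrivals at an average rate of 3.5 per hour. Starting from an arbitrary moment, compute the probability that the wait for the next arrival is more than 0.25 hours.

The wait for the next event is exponential with rate λ = 3.5 per hour.
P(T > 0.25) = e^(−λt) = e^(−3.5 × 0.25) = e^(−0.875) ≈ 0.4169.

0.4169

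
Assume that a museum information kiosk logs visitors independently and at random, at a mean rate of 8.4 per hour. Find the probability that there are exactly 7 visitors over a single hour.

0.1317

With mean μ = 8.4 per hour,
P(N = 7) = e^(−μ) μ^7/7! = e^(−8.4) · 8.4^7/5040 ≈ 0.1317.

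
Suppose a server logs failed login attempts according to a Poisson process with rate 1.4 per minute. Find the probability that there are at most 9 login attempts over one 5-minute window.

Over the interval, μ = 1.4 × 5 = 7 (a 5-minute window = 5 minutes).
P(N ≤ 9) = Σ_{j=0}^{9} e^(−μ) μ^j/j! ≈ 0.8305.

0.8305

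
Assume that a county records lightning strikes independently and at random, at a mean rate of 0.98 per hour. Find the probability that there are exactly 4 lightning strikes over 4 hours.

0.1952

Over the interval, μ = 0.98 × 4 = 3.92 (4 hours).
P(N = 4) = e^(−μ) μ^4/4! = e^(−3.92) · 3.92^4/24 ≈ 0.1952.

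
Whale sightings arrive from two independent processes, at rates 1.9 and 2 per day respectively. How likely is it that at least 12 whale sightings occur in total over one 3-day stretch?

0.5037

Independent Poisson processes superpose: combined rate λ = 1.9 + 2 = 3.9 per day.
Over the interval, μ = 3.9 × 3 = 11.7 (a 3-day stretch = 3 days).
P(N ≥ 12) = 1 − P(N ≤ 11) ≈ 0.5037.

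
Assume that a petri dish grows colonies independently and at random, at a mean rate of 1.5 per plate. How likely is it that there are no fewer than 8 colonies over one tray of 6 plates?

0.6761

Over the interval, μ = 1.5 × 6 = 9 (a tray of 6 plates = 6 plates).
P(N ≥ 8) = 1 − P(N ≤ 7) = 1 − Σ_{j=0}^{7} e^(−μ) μ^j/j! ≈ 0.6761.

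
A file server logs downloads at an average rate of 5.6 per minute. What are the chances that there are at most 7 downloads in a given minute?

0.7970

With mean μ = 5.6 per minute,
P(N ≤ 7) = Σ_{j=0}^{7} e^(−μ) μ^j/j! ≈ 0.7970.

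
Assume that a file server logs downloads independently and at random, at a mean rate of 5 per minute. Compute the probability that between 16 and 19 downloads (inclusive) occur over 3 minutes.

Over the interval, μ = 5 × 3 = 15 (3 minutes).
P(16 ≤ N ≤ 19) = Σ_{j=16}^{19} e^(−15) · 15^j/j! ≈ 0.3071.

0.3071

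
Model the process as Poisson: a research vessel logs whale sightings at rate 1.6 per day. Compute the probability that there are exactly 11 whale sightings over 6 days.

0.1083

Over the interval, μ = 1.6 × 6 = 9.6 (6 days).
P(N = 11) = e^(−μ) μ^11/11! = e^(−9.6) · 9.6^11/39916800 ≈ 0.1083.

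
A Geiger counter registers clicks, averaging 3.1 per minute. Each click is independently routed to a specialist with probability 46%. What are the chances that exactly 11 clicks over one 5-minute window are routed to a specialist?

Thinning: the clicks that are routed to a specialist themselves form a Poisson process with rate 0.46 × 3.1 = 1.426 per minute.
Over the interval, μ = 1.426 × 5 = 7.13 (a 5-minute window = 5 minutes).
P(N = 11) = e^(−7.13) · 7.13^11/11! ≈ 0.0486.

0.0486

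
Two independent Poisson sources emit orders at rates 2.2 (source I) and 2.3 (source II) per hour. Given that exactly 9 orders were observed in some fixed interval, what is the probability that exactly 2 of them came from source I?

Given the total, each event is independently from source I with probability p = λ_I/(λ_I+λ_II) = 2.2/4.5 ≈ 0.4889.
So K ~ Binomial(9, 2.2/4.5): P(K = 2) = C(9,2) · (2.2/4.5)^2 · (2.3/4.5)^7 ≈ 0.0784.

0.0784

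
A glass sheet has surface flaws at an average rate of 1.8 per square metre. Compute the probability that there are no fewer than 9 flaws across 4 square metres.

0.2973

Over the interval, μ = 1.8 × 4 = 7.2 (4 square metres).
P(N ≥ 9) = 1 − P(N ≤ 8) = 1 − Σ_{j=0}^{8} e^(−μ) μ^j/j! ≈ 0.2973.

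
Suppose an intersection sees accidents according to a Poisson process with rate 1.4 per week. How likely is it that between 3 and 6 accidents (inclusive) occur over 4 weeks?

Over the interval, μ = 1.4 × 4 = 5.6 (4 weeks).
P(3 ≤ N ≤ 6) = Σ_{j=3}^{6} e^(−5.6) · 5.6^j/j! ≈ 0.5879.

0.5879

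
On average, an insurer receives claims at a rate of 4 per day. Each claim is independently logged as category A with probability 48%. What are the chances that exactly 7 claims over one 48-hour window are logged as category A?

Thinning: the claims that are logged as category A themselves form a Poisson process with rate 0.48 × 4 = 1.92 per day.
Over the interval, μ = 1.92 × 2 = 3.84 (a 48-hour window = 2 days).
P(N = 7) = e^(−3.84) · 3.84^7/7! ≈ 0.0525.

0.0525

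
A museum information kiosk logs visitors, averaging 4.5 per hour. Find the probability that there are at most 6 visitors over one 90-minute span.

0.4876

Over the interval, μ = 4.5 × 1.5 = 6.75 (a 90-minute span = 1.5 hours).
P(N ≤ 6) = Σ_{j=0}^{6} e^(−μ) μ^j/j! ≈ 0.4876.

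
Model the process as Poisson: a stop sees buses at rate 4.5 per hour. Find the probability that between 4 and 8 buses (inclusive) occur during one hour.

With mean μ = 4.5 per hour,
P(4 ≤ N ≤ 8) = Σ_{j=4}^{8} e^(−4.5) · 4.5^j/j! ≈ 0.6174.

0.6174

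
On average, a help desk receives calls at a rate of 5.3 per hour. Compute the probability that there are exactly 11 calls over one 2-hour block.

Over the interval, μ = 5.3 × 2 = 10.6 (a 2-hour block = 2 hours).
P(N = 11) = e^(−μ) μ^11/11! = e^(−10.6) · 10.6^11/39916800 ≈ 0.1185.

0.1185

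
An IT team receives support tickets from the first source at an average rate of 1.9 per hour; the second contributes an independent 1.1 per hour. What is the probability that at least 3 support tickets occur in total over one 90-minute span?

Independent Poisson processes superpose: combined rate λ = 1.9 + 1.1 = 3 per hour.
Over the interval, μ = 3 × 1.5 = 4.5 (a 90-minute span = 1.5 hours).
P(N ≥ 3) = 1 − P(N ≤ 2) ≈ 0.8264.

0.8264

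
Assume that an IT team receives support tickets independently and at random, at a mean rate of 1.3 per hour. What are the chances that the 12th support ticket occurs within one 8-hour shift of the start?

0.3495

Over the interval, μ = 1.3 × 8 = 10.4 (an 8-hour shift = 8 hours).
The 12th arrival falls in the interval iff at least 12 events occur there: P(S_12 ≤ t) = P(N ≥ 12) = 1 − P(N ≤ 11) ≈ 0.3495.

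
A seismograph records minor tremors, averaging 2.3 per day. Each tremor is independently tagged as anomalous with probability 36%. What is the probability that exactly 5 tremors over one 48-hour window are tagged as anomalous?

Thinning: the tremors that are tagged as anomalous themselves form a Poisson process with rate 0.36 × 2.3 = 0.828 per day.
Over the interval, μ = 0.828 × 2 = 1.656 (a 48-hour window = 2 days).
P(N = 5) = e^(−1.656) · 1.656^5/5! ≈ 0.0198.

0.0198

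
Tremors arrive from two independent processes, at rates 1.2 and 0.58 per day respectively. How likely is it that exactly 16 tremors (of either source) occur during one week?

0.0626

Independent Poisson processes superpose: combined rate λ = 1.2 + 0.58 = 1.78 per day.
Over the interval, μ = 1.78 × 7 = 12.46 (a week = 7 days).
P(N = 16) = e^(−12.46) · 12.46^16/16! ≈ 0.0626.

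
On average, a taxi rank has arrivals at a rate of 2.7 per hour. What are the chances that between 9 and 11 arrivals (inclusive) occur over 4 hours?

Over the interval, μ = 2.7 × 4 = 10.8 (4 hours).
P(9 ≤ N ≤ 11) = Σ_{j=9}^{11} e^(−10.8) · 10.8^j/j! ≈ 0.3529.

0.3529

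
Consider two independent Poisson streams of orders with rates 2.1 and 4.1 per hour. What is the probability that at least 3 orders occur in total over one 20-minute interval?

Independent Poisson processes superpose: combined rate λ = 2.1 + 4.1 = 6.2 per hour.
Over the interval, μ = 6.2 × 1/3 ≈ 2.06667 (a 20-minute interval = 1/3 hours).
P(N ≥ 3) = 1 − P(N ≤ 2) ≈ 0.3414.

0.3414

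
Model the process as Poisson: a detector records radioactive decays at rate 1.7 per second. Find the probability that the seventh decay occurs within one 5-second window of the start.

0.7438

Over the interval, μ = 1.7 × 5 = 8.5 (a 5-second window = 5 seconds).
The seventh arrival falls in the interval iff at least 7 events occur there: P(S_7 ≤ t) = P(N ≥ 7) = 1 − P(N ≤ 6) ≈ 0.7438.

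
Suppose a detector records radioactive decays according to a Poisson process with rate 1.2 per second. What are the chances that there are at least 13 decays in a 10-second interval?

Over the interval, μ = 1.2 × 10 = 12 (a 10-second interval = 10 seconds).
P(N ≥ 13) = 1 − P(N ≤ 12) = 1 − Σ_{j=0}^{12} e^(−μ) μ^j/j! ≈ 0.4240.

0.4240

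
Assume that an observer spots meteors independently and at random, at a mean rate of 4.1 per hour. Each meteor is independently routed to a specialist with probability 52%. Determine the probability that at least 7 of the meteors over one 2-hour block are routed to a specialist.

0.1400

Thinning: the meteors that are routed to a specialist themselves form a Poisson process with rate 0.52 × 4.1 = 2.132 per hour.
Over the interval, μ = 2.132 × 2 = 4.264 (a 2-hour block = 2 hours).
P(N ≥ 7) = 1 − P(N ≤ 6) ≈ 0.1400.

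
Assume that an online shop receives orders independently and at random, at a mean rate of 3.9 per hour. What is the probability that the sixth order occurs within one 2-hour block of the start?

0.7897

Over the interval, μ = 3.9 × 2 = 7.8 (a 2-hour block = 2 hours).
The sixth arrival falls in the interval iff at least 6 events occur there: P(S_6 ≤ t) = P(N ≥ 6) = 1 − P(N ≤ 5) ≈ 0.7897.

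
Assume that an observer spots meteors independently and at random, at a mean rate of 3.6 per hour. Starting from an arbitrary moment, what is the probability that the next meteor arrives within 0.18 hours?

0.4769

Inter-arrival times are exponential with rate λ = 3.6 per hour.
P(T ≤ 0.18) = 1 − e^(−λt) = 1 − e^(−3.6 × 0.18) = 1 − e^(−0.648) ≈ 0.4769.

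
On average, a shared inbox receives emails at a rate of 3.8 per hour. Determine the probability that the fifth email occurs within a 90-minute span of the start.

Over the interval, μ = 3.8 × 1.5 = 5.7 (a 90-minute span = 1.5 hours).
The fifth arrival falls in the interval iff at least 5 events occur there: P(S_5 ≤ t) = P(N ≥ 5) = 1 − P(N ≤ 4) ≈ 0.6728.

0.6728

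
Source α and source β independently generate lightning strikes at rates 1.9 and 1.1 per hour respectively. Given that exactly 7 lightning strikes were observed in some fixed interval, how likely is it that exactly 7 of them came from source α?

0.0409

Given the total, each event is independently from source α with probability p = λ_α/(λ_α+λ_β) = 1.9/3 ≈ 0.6333.
So K ~ Binomial(7, 1.9/3): P(K = 7) = C(7,7) · (1.9/3)^7 · (1.1/3)^0 ≈ 0.0409.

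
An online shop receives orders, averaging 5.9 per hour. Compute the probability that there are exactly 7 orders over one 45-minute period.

0.0789

Over the interval, μ = 5.9 × 0.75 = 4.425 (a 45-minute period = 0.75 hours).
P(N = 7) = e^(−μ) μ^7/7! = e^(−4.425) · 4.425^7/5040 ≈ 0.0789.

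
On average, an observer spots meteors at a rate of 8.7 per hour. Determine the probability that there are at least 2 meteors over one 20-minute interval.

Over the interval, μ = 8.7 × 1/3 = 2.9 (a 20-minute interval = 1/3 hours).
P(N ≥ 2) = 1 − P(N ≤ 1) = 1 − Σ_{j=0}^{1} e^(−μ) μ^j/j! ≈ 0.7854.

0.7854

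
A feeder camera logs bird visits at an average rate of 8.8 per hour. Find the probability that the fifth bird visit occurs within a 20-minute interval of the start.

0.1737

Over the interval, μ = 8.8 × 1/3 ≈ 2.93333 (a 20-minute interval = 1/3 hours).
The fifth arrival falls in the interval iff at least 5 events occur there: P(S_5 ≤ t) = P(N ≥ 5) = 1 − P(N ≤ 4) ≈ 0.1737.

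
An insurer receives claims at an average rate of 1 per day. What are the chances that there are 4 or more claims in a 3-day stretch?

0.3528

Over the interval, μ = 1 × 3 = 3 (a 3-day stretch = 3 days).
P(N ≥ 4) = 1 − P(N ≤ 3) = 1 − Σ_{j=0}^{3} e^(−μ) μ^j/j! ≈ 0.3528.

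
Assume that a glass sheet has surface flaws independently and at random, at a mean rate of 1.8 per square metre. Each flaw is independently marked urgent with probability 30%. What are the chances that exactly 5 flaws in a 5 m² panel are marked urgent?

0.0804

Thinning: the flaws that are marked urgent themselves form a Poisson process with rate 0.3 × 1.8 = 0.54 per square metre.
Over the interval, μ = 0.54 × 5 = 2.7 (a 5 m² panel = 5 square metres).
P(N = 5) = e^(−2.7) · 2.7^5/5! ≈ 0.0804.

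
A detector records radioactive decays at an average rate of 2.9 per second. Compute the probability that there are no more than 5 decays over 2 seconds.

0.4783

Over the interval, μ = 2.9 × 2 = 5.8 (2 seconds).
P(N ≤ 5) = Σ_{j=0}^{5} e^(−μ) μ^j/j! ≈ 0.4783.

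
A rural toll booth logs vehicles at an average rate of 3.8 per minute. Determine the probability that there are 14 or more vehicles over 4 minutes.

0.6556

Over the interval, μ = 3.8 × 4 = 15.2 (4 minutes).
P(N ≥ 14) = 1 − P(N ≤ 13) = 1 − Σ_{j=0}^{13} e^(−μ) μ^j/j! ≈ 0.6556.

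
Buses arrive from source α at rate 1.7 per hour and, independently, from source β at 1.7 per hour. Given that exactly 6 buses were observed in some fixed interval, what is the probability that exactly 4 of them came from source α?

0.2344

Given the total, each event is independently from source α with probability p = λ_α/(λ_α+λ_β) = 1.7/3.4 = 0.5000.
So K ~ Binomial(6, 1.7/3.4): P(K = 4) = C(6,4) · (1.7/3.4)^4 · (1.7/3.4)^2 ≈ 0.2344.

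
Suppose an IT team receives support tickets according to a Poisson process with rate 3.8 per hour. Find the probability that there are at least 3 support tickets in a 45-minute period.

0.5424

Over the interval, μ = 3.8 × 0.75 = 2.85 (a 45-minute period = 0.75 hours).
P(N ≥ 3) = 1 − P(N ≤ 2) = 1 − Σ_{j=0}^{2} e^(−μ) μ^j/j! ≈ 0.5424.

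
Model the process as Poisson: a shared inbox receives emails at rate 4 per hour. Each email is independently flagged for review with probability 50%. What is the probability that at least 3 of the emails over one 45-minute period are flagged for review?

Thinning: the emails that are flagged for review themselves form a Poisson process with rate 0.5 × 4 = 2 per hour.
Over the interval, μ = 2 × 0.75 = 1.5 (a 45-minute period = 0.75 hours).
P(N ≥ 3) = 1 − P(N ≤ 2) ≈ 0.1912.

0.1912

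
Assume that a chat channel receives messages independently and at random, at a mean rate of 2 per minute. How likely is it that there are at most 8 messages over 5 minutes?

0.3328

Over the interval, μ = 2 × 5 = 10 (5 minutes).
P(N ≤ 8) = Σ_{j=0}^{8} e^(−μ) μ^j/j! ≈ 0.3328.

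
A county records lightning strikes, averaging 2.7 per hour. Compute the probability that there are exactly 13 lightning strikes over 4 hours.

Over the interval, μ = 2.7 × 4 = 10.8 (4 hours).
P(N = 13) = e^(−μ) μ^13/13! = e^(−10.8) · 10.8^13/6227020800 ≈ 0.0891.

0.0891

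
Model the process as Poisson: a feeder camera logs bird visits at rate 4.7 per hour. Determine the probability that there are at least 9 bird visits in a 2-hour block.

Over the interval, μ = 4.7 × 2 = 9.4 (a 2-hour block = 2 hours).
P(N ≥ 9) = 1 − P(N ≤ 8) = 1 − Σ_{j=0}^{8} e^(−μ) μ^j/j! ≈ 0.5958.

0.5958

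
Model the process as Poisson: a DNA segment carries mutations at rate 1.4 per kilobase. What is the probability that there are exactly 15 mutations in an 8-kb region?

0.0572

Over the interval, μ = 1.4 × 8 = 11.2 (an 8-kb region = 8 kilobases).
P(N = 15) = e^(−μ) μ^15/15! = e^(−11.2) · 11.2^15/1307674368000 ≈ 0.0572.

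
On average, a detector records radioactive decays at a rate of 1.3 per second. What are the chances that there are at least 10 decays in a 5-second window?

Over the interval, μ = 1.3 × 5 = 6.5 (a 5-second window = 5 seconds).
P(N ≥ 10) = 1 − P(N ≤ 9) = 1 − Σ_{j=0}^{9} e^(−μ) μ^j/j! ≈ 0.1226.

0.1226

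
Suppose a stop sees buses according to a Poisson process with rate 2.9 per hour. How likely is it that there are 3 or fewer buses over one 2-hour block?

Over the interval, μ = 2.9 × 2 = 5.8 (a 2-hour block = 2 hours).
P(N ≤ 3) = Σ_{j=0}^{3} e^(−μ) μ^j/j! ≈ 0.1700.

0.1700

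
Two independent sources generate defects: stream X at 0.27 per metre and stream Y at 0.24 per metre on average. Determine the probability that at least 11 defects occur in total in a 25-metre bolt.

0.7262

Independent Poisson processes superpose: combined rate λ = 0.27 + 0.24 = 0.51 per metre.
Over the interval, μ = 0.51 × 25 = 12.75 (a 25-metre bolt = 25 metres).
P(N ≥ 11) = 1 − P(N ≤ 10) ≈ 0.7262.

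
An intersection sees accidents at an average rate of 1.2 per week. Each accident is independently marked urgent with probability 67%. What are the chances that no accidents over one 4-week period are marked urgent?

0.0401

Thinning: the accidents that are marked urgent themselves form a Poisson process with rate 0.67 × 1.2 = 0.804 per week.
Over the interval, μ = 0.804 × 4 = 3.216 (a 4-week period = 4 weeks).
P(N = 0) = e^(−3.216) · 3.216^0/0! ≈ 0.0401.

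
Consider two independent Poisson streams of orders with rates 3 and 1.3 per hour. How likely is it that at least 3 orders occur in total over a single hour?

0.8026

Independent Poisson processes superpose: combined rate λ = 3 + 1.3 = 4.3 per hour.
So μ = 4.3.
P(N ≥ 3) = 1 − P(N ≤ 2) ≈ 0.8026.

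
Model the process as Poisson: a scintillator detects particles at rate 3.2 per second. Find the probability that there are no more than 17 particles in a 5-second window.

Over the interval, μ = 3.2 × 5 = 16 (a 5-second window = 5 seconds).
P(N ≤ 17) = Σ_{j=0}^{17} e^(−μ) μ^j/j! ≈ 0.6593.

0.6593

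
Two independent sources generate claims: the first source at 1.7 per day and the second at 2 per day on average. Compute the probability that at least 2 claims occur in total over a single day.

0.8838

Independent Poisson processes superpose: combined rate λ = 1.7 + 2 = 3.7 per day.
So μ = 3.7.
P(N ≥ 2) = 1 − P(N ≤ 1) ≈ 0.8838.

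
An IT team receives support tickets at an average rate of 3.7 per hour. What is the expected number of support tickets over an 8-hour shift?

29.6

E[N] = λt = 3.7 × 8 = 29.6 (an 8-hour shift = 8 hours).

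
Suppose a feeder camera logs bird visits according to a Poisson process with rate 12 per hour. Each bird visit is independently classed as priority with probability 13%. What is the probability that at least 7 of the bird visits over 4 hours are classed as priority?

Thinning: the bird visits that are classed as priority themselves form a Poisson process with rate 0.13 × 12 = 1.56 per hour.
Over the interval, μ = 1.56 × 4 = 6.24 (4 hours).
P(N ≥ 7) = 1 − P(N ≤ 6) ≈ 0.4322.

0.4322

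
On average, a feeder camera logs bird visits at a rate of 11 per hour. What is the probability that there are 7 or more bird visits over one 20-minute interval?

Over the interval, μ = 11 × 1/3 ≈ 3.66667 (a 20-minute interval = 1/3 hours).
P(N ≥ 7) = 1 − P(N ≤ 6) = 1 − Σ_{j=0}^{6} e^(−μ) μ^j/j! ≈ 0.0789.

0.0789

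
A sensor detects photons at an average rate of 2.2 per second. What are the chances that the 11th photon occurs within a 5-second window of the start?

Over the interval, μ = 2.2 × 5 = 11 (a 5-second window = 5 seconds).
The 11th arrival falls in the interval iff at least 11 events occur there: P(S_11 ≤ t) = P(N ≥ 11) = 1 − P(N ≤ 10) ≈ 0.5401.

0.5401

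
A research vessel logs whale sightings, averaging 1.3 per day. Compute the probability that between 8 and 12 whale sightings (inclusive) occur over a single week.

0.5561

Over the interval, μ = 1.3 × 7 = 9.1 (a week = 7 days).
P(8 ≤ N ≤ 12) = Σ_{j=8}^{12} e^(−9.1) · 9.1^j/j! ≈ 0.5561.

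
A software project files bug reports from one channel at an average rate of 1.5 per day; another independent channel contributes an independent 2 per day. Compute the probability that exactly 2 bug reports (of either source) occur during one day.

0.1850

Independent Poisson processes superpose: combined rate λ = 1.5 + 2 = 3.5 per day.
So μ = 3.5.
P(N = 2) = e^(−3.5) · 3.5^2/2! ≈ 0.1850.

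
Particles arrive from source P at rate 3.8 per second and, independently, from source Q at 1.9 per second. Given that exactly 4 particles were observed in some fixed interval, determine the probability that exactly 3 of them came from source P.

0.3951

Given the total, each event is independently from source P with probability p = λ_P/(λ_P+λ_Q) = 3.8/5.7 ≈ 0.6667.
So K ~ Binomial(4, 3.8/5.7): P(K = 3) = C(4,3) · (3.8/5.7)^3 · (1.9/5.7)^1 ≈ 0.3951.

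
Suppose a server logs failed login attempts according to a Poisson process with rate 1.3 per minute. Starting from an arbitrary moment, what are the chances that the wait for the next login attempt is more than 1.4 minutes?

0.1620

The wait for the next event is exponential with rate λ = 1.3 per minute.
P(T > 1.4) = e^(−λt) = e^(−1.3 × 1.4) = e^(−1.82) ≈ 0.1620.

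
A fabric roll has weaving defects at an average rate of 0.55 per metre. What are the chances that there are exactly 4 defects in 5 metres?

Over the interval, μ = 0.55 × 5 = 2.75 (5 metres).
P(N = 4) = e^(−μ) μ^4/4! = e^(−2.75) · 2.75^4/24 ≈ 0.1523.

0.1523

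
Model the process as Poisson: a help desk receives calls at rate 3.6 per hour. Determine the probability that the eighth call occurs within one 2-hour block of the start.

0.4311

Over the interval, μ = 3.6 × 2 = 7.2 (a 2-hour block = 2 hours).
The eighth arrival falls in the interval iff at least 8 events occur there: P(S_8 ≤ t) = P(N ≥ 8) = 1 − P(N ≤ 7) ≈ 0.4311.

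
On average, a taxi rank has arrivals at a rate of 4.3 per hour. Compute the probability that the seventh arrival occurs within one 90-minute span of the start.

Over the interval, μ = 4.3 × 1.5 = 6.45 (a 90-minute span = 1.5 hours).
The seventh arrival falls in the interval iff at least 7 events occur there: P(S_7 ≤ t) = P(N ≥ 7) = 1 − P(N ≤ 6) ≈ 0.4656.

0.4656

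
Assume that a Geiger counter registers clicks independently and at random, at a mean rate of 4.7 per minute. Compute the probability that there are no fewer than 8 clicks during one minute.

With mean μ = 4.7 per minute,
P(N ≥ 8) = 1 − P(N ≤ 7) = 1 − Σ_{j=0}^{7} e^(−μ) μ^j/j! ≈ 0.1040.

0.1040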